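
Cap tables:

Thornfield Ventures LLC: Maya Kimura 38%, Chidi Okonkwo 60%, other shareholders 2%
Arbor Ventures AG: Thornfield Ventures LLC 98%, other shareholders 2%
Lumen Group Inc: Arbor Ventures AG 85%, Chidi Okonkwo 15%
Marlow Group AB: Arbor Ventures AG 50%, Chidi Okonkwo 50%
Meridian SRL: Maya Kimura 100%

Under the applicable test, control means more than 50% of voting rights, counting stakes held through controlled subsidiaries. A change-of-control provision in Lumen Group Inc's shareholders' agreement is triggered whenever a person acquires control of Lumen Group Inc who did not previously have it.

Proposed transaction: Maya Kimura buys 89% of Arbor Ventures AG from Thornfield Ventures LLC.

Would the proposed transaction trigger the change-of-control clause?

Yes

The purchase adds only to Maya's holdings (Thornfield's stake shrinks), so Maya is the only person who could newly come to control Lumen.
Maya holds 100% of Meridian, so Maya controls Meridian.
Neither Maya nor any entity Maya controls holds any voting interest in Lumen.
So before the transaction, Maya does not control Lumen.
After the purchase, Maya holds 89% of Arbor directly, and Thornfield's stake falls to 9%.
Maya holds 89% of Arbor, so Maya controls Arbor.
Arbor holds 85% of Lumen, so Maya controls Lumen.
Maya did not control Lumen before and does after, so the clause is triggered.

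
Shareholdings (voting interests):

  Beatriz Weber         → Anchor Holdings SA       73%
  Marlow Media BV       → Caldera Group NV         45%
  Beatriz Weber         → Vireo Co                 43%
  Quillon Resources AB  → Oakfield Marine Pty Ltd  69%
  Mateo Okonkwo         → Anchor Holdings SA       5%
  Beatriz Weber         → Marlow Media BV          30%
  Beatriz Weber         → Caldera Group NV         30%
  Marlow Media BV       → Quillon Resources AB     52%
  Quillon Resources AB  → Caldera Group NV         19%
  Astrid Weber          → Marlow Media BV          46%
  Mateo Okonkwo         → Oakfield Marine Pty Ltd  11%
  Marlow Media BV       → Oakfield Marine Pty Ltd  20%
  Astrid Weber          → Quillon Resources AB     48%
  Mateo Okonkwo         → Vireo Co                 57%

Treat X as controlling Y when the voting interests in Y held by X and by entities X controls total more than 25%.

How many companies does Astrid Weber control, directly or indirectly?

4

Astrid holds 46% of Marlow, so Astrid controls Marlow.
Marlow and Astrid together hold 52% + 48% = 100% of Quillon, so Astrid controls Quillon.
Marlow and Quillon together hold 45% + 19% = 64% of Caldera, so Astrid controls Caldera.
Marlow and Quillon together hold 20% + 69% = 89% of Oakfield, so Astrid controls Oakfield.
No other company's threshold is met.
Astrid controls 4 companies.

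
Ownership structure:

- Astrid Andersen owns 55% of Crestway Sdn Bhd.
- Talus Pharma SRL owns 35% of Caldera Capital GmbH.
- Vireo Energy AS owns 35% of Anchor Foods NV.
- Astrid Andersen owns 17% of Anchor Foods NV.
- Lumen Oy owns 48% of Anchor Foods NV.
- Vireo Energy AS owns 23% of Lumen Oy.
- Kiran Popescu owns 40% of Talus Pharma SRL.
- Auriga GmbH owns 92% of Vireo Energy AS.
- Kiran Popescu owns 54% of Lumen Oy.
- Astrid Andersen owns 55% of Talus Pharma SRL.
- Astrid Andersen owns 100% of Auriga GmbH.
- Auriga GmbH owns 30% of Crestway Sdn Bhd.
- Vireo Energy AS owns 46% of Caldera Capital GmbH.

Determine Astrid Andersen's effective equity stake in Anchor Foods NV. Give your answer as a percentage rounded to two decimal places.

Astrid reaches Anchor along 3 paths.
Via Auriga → Vireo → Lumen: 100% × 92% × 23% × 48% = 10.1568%.
Via Auriga → Vireo: 100% × 92% × 35% = 32.2%.
Direct stake: 17% = 17%.
Total: 10.1568% + 32.2% + 17% = 59.3568%.
Rounded: 59.36%.

59.36%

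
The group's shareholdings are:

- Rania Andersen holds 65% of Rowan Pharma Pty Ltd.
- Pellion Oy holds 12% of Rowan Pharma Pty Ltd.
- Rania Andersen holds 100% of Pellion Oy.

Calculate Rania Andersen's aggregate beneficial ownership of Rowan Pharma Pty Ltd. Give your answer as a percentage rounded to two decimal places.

Rania reaches Rowan along 2 paths.
Direct stake: 65% = 65%.
Via Pellion: 100% × 12% = 12%.
Total: 65% + 12% = 77%.
Rounded: 77.00%.

77.00%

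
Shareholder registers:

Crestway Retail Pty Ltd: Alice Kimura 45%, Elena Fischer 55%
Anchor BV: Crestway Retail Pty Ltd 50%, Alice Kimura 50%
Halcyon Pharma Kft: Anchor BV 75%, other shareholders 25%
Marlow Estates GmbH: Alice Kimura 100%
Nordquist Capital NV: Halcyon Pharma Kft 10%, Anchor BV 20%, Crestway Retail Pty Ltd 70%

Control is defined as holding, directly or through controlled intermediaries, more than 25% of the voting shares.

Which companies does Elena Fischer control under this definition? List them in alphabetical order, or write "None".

Elena holds 55% of Crestway, so Elena controls Crestway.
Crestway holds 50% of Anchor, so Elena controls Anchor.
Anchor holds 75% of Halcyon, so Elena controls Halcyon.
Halcyon and Anchor and Crestway together hold 10% + 20% + 70% = 100% of Nordquist, so Elena controls Nordquist.
No other company's threshold is met.

Anchor BV, Crestway Retail Pty Ltd, Halcyon Pharma Kft, Nordquist Capital NV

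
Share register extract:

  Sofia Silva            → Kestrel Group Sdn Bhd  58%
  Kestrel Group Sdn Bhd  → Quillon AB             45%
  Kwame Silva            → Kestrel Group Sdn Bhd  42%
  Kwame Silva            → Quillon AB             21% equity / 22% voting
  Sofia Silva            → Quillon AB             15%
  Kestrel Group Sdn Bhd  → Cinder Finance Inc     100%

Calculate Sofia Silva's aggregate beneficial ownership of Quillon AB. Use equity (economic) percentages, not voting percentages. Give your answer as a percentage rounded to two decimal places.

Sofia reaches Quillon along 2 paths.
Direct stake: 15% = 15%.
Via Kestrel: 58% × 45% = 26.1%.
Total: 15% + 26.1% = 41.1%.
Rounded: 41.10%.

41.10%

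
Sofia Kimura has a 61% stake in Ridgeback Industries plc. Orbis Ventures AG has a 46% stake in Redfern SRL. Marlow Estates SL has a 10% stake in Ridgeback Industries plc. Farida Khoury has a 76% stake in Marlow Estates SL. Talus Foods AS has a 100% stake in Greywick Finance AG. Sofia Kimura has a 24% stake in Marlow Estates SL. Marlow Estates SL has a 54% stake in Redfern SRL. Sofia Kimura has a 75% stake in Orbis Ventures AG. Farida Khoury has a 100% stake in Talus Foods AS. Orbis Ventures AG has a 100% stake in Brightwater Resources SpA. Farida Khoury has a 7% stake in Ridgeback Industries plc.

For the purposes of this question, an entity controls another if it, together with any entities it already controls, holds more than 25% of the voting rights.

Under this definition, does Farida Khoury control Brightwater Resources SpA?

No

Farida holds 76% of Marlow, so Farida controls Marlow.
Farida holds 100% of Talus, so Farida controls Talus.
Talus holds 100% of Greywick, so Farida controls Greywick.
Marlow holds 54% of Redfern, so Farida controls Redfern.
Neither Farida nor any entity Farida controls holds any voting interest in Brightwater.
So Farida does not control Brightwater.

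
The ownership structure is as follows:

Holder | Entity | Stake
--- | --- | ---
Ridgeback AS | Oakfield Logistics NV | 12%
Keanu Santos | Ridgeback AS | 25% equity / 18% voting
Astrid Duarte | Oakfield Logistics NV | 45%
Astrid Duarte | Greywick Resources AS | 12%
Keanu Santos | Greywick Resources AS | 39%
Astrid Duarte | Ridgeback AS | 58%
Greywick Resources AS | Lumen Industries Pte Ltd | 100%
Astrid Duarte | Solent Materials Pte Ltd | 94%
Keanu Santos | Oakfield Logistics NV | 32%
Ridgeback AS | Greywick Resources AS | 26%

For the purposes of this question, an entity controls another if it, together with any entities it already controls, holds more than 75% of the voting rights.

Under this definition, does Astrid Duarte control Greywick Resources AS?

No

Astrid holds 94% of Solent, so Astrid controls Solent.
In Greywick, Astrid's side holds only 12%, not > 75%.
So Astrid does not control Greywick.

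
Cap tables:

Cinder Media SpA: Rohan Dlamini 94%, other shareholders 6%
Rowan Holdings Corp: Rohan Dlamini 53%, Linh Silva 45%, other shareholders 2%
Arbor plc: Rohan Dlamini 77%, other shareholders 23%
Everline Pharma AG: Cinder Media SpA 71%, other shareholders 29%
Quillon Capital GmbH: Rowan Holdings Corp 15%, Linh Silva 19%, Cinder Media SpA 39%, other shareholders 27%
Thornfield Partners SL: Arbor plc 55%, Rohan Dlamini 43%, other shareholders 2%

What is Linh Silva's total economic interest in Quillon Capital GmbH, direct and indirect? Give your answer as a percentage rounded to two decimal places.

Linh reaches Quillon along 2 paths.
Via Rowan: 45% × 15% = 6.75%.
Direct stake: 19% = 19%.
Total: 6.75% + 19% = 25.75%.

25.75%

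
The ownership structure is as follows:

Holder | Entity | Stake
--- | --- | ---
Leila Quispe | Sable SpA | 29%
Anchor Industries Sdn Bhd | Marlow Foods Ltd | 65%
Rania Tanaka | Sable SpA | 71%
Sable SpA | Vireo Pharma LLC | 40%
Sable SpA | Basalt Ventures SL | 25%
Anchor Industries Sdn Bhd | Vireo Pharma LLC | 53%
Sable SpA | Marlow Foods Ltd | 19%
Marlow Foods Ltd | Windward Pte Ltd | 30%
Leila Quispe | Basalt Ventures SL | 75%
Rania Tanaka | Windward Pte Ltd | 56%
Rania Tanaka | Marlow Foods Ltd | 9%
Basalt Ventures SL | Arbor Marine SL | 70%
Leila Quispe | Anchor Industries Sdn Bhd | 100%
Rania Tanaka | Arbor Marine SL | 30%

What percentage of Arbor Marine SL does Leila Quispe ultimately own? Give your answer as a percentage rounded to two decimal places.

57.58%

Leila reaches Arbor along 2 paths.
Via Basalt: 75% × 70% = 52.5%.
Via Sable → Basalt: 29% × 25% × 70% = 5.075%.
Total: 52.5% + 5.075% = 57.575%.
Rounded: 57.58%.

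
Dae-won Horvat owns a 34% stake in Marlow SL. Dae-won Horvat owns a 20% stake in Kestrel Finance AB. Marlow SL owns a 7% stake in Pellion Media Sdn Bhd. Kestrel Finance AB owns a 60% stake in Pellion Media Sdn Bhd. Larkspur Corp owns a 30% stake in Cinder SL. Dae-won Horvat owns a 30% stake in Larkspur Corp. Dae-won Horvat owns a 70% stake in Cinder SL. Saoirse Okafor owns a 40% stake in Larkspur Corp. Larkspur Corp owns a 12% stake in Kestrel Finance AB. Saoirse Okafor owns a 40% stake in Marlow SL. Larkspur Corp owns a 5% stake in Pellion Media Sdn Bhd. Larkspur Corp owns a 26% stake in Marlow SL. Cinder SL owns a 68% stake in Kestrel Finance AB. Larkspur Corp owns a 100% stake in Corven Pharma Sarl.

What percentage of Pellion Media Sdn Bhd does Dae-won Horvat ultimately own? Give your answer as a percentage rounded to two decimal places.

50.82%

Dae-won reaches Pellion along 7 paths.
Via Larkspur: 30% × 5% = 1.5%.
Via Kestrel: 20% × 60% = 12%.
Via Cinder → Kestrel: 70% × 68% × 60% = 28.56%.
Via Larkspur → Cinder → Kestrel: 30% × 30% × 68% × 60% = 3.672%.
Via Larkspur → Kestrel: 30% × 12% × 60% = 2.16%.
Via Larkspur → Marlow: 30% × 26% × 7% = 0.546%.
Via Marlow: 34% × 7% = 2.38%.
Total: 1.5% + 12% + 28.56% + 3.672% + 2.16% + 0.546% + 2.38% = 50.818%.
Rounded: 50.82%.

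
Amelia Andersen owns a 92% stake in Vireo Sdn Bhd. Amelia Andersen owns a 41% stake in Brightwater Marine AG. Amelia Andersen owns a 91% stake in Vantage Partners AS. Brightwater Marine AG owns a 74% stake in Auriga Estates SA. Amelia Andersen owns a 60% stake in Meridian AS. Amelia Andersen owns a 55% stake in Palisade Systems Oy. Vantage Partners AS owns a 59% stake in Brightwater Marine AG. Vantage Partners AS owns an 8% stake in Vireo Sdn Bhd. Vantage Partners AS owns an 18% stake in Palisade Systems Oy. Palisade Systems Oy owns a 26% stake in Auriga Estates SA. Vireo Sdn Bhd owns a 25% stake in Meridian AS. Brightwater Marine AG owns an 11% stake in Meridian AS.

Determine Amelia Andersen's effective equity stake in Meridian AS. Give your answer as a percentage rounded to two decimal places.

95.24%

Amelia reaches Meridian along 5 paths.
Via Vantage → Vireo: 91% × 8% × 25% = 1.82%.
Via Vireo: 92% × 25% = 23%.
Direct stake: 60% = 60%.
Via Brightwater: 41% × 11% = 4.51%.
Via Vantage → Brightwater: 91% × 59% × 11% = 5.9059%.
Total: 1.82% + 23% + 60% + 4.51% + 5.9059% = 95.2359%.
Rounded: 95.24%.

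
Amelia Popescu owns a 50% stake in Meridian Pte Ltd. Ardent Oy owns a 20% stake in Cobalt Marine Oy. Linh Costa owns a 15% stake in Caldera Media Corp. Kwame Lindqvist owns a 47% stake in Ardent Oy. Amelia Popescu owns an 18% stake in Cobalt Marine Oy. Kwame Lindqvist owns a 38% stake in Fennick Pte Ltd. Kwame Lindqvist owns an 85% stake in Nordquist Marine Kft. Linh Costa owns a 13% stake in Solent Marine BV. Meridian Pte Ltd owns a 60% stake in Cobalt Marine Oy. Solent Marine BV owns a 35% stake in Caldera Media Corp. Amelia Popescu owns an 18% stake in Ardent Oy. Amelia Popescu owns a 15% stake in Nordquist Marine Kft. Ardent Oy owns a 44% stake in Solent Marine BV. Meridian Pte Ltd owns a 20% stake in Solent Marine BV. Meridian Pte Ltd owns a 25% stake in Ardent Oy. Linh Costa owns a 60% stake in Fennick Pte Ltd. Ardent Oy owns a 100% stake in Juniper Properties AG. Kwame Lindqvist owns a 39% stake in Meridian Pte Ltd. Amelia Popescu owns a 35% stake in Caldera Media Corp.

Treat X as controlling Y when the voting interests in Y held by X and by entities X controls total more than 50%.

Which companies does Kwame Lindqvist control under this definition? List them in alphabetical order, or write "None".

Kwame holds 85% of Nordquist, so Kwame controls Nordquist.
No other company's threshold is met.

Nordquist Marine Kft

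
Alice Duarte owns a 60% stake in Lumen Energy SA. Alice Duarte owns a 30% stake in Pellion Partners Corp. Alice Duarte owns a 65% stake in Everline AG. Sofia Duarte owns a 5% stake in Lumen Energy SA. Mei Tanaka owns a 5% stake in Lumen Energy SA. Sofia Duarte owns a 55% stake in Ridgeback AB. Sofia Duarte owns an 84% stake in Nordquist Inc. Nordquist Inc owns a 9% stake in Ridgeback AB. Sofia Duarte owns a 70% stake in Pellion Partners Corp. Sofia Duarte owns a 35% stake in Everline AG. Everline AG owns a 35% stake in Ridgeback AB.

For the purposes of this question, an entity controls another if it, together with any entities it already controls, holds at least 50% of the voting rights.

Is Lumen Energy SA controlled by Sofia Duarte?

Sofia holds 70% of Pellion, so Sofia controls Pellion.
Sofia holds 84% of Nordquist, so Sofia controls Nordquist.
Nordquist and Sofia together hold 9% + 55% = 64% of Ridgeback, so Sofia controls Ridgeback.
In Lumen, Sofia's side holds only 5%, not ≥ 50%.
So Sofia does not control Lumen.

No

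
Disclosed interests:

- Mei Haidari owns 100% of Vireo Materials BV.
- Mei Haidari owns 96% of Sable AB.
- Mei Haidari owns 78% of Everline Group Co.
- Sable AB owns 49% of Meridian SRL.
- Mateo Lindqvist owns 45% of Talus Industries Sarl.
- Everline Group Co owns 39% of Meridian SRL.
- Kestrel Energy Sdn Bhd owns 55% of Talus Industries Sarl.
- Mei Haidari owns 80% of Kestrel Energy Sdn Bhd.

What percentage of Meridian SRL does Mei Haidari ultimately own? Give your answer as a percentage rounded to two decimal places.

Mei reaches Meridian along 2 paths.
Via Sable: 96% × 49% = 47.04%.
Via Everline: 78% × 39% = 30.42%.
Total: 47.04% + 30.42% = 77.46%.

77.46%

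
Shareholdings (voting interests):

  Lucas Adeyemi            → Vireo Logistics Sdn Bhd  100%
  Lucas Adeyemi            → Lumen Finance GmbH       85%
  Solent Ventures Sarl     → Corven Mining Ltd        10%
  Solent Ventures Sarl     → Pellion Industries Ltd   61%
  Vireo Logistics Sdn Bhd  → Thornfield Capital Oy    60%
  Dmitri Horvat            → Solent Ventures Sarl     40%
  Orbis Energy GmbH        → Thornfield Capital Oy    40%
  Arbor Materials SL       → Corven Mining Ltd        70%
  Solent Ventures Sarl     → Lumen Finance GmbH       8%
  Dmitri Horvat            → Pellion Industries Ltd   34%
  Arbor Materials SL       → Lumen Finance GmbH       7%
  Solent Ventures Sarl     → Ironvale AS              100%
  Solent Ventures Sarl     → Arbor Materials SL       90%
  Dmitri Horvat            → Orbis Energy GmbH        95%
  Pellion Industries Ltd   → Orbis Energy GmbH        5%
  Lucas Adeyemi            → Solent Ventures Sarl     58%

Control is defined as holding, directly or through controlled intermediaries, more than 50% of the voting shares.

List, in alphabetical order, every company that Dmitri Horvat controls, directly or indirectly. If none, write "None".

Dmitri holds 95% of Orbis, so Dmitri controls Orbis.
No other company's threshold is met.

Orbis Energy GmbH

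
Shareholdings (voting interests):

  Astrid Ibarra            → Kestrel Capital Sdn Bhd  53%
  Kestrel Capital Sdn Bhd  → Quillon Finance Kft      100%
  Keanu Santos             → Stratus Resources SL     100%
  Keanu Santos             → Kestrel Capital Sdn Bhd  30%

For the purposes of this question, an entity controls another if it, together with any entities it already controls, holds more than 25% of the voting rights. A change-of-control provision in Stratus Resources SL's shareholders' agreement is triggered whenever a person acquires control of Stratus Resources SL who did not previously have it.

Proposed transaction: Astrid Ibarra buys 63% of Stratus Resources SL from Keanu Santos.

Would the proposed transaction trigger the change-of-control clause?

Yes

The purchase adds only to Astrid's holdings (Keanu's stake shrinks), so Astrid is the only person who could newly come to control Stratus.
Astrid holds 53% of Kestrel, so Astrid controls Kestrel.
Kestrel holds 100% of Quillon, so Astrid controls Quillon.
Neither Astrid nor any entity Astrid controls holds any voting interest in Stratus.
So before the transaction, Astrid does not control Stratus.
After the purchase, Astrid holds 63% of Stratus directly, and Keanu's stake falls to 37%.
Astrid holds 63% of Stratus, so Astrid controls Stratus.
Astrid did not control Stratus before and does after, so the clause is triggered.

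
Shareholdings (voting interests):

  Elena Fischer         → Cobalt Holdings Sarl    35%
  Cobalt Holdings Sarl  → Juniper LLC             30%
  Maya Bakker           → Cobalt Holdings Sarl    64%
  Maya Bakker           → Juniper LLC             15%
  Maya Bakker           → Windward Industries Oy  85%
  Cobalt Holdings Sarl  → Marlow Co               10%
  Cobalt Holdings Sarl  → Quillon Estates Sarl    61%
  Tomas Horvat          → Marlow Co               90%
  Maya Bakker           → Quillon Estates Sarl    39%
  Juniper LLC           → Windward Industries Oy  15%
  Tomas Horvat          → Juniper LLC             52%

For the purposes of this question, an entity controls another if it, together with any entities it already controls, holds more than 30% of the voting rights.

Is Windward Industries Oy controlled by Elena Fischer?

No

Elena holds 35% of Cobalt, so Elena controls Cobalt.
Cobalt holds 61% of Quillon, so Elena controls Quillon.
Neither Elena nor any entity Elena controls holds any voting interest in Windward.
So Elena does not control Windward.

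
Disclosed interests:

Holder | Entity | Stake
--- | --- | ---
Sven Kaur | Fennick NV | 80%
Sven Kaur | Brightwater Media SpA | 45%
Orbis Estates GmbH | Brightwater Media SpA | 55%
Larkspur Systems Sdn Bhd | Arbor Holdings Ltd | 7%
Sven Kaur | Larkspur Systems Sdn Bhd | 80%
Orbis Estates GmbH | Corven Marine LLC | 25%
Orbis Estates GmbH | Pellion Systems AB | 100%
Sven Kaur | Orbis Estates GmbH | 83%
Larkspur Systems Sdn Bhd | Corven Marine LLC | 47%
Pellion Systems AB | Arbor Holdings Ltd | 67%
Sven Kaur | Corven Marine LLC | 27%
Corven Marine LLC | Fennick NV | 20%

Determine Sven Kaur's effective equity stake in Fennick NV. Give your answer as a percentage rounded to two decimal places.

Sven reaches Fennick along 4 paths.
Via Corven: 27% × 20% = 5.4%.
Via Larkspur → Corven: 80% × 47% × 20% = 7.52%.
Via Orbis → Corven: 83% × 25% × 20% = 4.15%.
Direct stake: 80% = 80%.
Total: 5.4% + 7.52% + 4.15% + 80% = 97.07%.

97.07%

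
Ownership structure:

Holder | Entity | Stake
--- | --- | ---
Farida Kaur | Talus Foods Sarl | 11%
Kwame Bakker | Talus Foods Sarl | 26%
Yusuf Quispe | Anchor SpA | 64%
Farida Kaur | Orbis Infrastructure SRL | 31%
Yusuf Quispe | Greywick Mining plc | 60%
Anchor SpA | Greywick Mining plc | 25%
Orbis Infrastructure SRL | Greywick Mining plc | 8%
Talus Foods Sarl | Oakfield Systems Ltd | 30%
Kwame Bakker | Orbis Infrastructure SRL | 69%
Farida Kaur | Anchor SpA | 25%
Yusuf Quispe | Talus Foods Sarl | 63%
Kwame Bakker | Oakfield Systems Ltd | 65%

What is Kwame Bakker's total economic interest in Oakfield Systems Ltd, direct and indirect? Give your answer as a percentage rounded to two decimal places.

72.80%

Kwame reaches Oakfield along 2 paths.
Via Talus: 26% × 30% = 7.8%.
Direct stake: 65% = 65%.
Total: 7.8% + 65% = 72.8%.
Rounded: 72.80%.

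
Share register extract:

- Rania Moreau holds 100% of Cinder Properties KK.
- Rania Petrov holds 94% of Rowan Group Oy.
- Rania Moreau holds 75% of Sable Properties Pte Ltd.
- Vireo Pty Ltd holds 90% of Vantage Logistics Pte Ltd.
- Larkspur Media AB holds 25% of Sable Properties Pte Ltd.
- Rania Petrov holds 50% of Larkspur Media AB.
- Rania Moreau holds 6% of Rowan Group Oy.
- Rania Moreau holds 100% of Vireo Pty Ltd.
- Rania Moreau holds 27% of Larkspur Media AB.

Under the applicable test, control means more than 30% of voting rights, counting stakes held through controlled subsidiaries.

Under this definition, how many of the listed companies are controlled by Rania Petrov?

2

Rania Petrov holds 50% of Larkspur, so Rania Petrov controls Larkspur.
Rania Petrov holds 94% of Rowan, so Rania Petrov controls Rowan.
No other company's threshold is met.
Rania Petrov controls 2 companies.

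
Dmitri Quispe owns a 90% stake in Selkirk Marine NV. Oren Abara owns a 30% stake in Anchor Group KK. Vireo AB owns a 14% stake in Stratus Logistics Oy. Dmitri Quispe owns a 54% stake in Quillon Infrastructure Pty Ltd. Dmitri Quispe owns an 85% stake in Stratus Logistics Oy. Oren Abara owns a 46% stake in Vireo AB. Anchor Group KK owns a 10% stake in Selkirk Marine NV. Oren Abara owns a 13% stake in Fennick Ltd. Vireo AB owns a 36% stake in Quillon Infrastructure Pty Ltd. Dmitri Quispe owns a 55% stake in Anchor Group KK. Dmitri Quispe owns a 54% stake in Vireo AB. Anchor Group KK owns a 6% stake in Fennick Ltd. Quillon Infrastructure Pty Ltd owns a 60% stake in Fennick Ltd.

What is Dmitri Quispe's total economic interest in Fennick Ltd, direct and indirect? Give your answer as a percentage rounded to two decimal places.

47.36%

Dmitri reaches Fennick along 3 paths.
Via Vireo → Quillon: 54% × 36% × 60% = 11.664%.
Via Quillon: 54% × 60% = 32.4%.
Via Anchor: 55% × 6% = 3.3%.
Total: 11.664% + 32.4% + 3.3% = 47.364%.
Rounded: 47.36%.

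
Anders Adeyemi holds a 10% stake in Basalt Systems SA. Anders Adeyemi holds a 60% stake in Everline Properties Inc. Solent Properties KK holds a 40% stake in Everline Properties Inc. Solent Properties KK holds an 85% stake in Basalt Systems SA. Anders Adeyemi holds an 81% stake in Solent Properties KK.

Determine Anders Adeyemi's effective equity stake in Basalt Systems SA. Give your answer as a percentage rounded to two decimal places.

Anders reaches Basalt along 2 paths.
Via Solent: 81% × 85% = 68.85%.
Direct stake: 10% = 10%.
Total: 68.85% + 10% = 78.85%.

78.85%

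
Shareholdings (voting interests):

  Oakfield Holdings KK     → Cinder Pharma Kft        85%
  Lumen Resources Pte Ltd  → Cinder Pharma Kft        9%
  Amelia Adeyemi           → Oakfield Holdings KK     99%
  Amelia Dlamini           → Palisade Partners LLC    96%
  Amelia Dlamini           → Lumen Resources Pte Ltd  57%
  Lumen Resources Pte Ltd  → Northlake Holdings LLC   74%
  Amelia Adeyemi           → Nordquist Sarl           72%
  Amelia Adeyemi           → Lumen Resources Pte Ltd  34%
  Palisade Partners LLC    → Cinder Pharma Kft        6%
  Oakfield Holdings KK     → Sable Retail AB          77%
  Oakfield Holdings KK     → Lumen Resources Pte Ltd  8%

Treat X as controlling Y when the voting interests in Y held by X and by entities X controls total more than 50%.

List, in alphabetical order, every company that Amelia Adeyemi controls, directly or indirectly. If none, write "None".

Cinder Pharma Kft, Nordquist Sarl, Oakfield Holdings KK, Sable Retail AB

Amelia Adeyemi holds 99% of Oakfield, so Amelia Adeyemi controls Oakfield.
Oakfield holds 77% of Sable, so Amelia Adeyemi controls Sable.
Oakfield holds 85% of Cinder, so Amelia Adeyemi controls Cinder.
Amelia Adeyemi holds 72% of Nordquist, so Amelia Adeyemi controls Nordquist.
No other company's threshold is met.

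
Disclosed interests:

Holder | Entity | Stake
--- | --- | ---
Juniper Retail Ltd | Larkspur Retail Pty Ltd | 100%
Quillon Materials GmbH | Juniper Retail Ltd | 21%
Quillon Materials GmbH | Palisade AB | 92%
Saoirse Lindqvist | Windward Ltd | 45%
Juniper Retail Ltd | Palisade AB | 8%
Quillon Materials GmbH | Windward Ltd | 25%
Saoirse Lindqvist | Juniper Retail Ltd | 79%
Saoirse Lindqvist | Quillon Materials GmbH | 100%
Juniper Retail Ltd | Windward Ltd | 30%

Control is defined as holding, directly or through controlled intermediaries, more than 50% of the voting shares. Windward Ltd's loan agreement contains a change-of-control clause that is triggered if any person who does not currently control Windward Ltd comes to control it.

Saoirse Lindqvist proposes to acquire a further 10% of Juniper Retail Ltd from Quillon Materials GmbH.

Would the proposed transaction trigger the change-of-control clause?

The purchase adds only to Saoirse's holdings (Quillon's stake shrinks), so Saoirse is the only person who could newly come to control Windward.
Saoirse holds 100% of Quillon, so Saoirse controls Quillon.
Saoirse and Quillon together hold 79% + 21% = 100% of Juniper, so Saoirse controls Juniper.
Quillon and Juniper and Saoirse together hold 25% + 30% + 45% = 100% of Windward, so Saoirse controls Windward.
So Saoirse already controls Windward before the transaction.
After the purchase, Saoirse's direct stake in Juniper rises to 79% + 10% = 89%, and Quillon's stake falls to 11%.
Saoirse controlled Windward already, so this is not a new person acquiring control; every other person's position is unchanged or reduced.
No new person acquires control, so the clause is not triggered.

No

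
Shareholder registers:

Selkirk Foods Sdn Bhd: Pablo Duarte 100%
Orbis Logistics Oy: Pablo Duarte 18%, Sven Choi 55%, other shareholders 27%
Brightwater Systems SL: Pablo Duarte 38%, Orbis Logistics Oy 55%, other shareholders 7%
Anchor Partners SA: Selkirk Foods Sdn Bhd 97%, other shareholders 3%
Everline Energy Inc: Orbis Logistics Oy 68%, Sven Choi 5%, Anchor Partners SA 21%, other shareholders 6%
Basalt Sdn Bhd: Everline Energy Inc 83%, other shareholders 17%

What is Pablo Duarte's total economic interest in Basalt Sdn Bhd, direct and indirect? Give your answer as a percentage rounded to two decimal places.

27.07%

Pablo reaches Basalt along 2 paths.
Via Orbis → Everline: 18% × 68% × 83% = 10.1592%.
Via Selkirk → Anchor → Everline: 100% × 97% × 21% × 83% = 16.9071%.
Total: 10.1592% + 16.9071% = 27.0663%.
Rounded: 27.07%.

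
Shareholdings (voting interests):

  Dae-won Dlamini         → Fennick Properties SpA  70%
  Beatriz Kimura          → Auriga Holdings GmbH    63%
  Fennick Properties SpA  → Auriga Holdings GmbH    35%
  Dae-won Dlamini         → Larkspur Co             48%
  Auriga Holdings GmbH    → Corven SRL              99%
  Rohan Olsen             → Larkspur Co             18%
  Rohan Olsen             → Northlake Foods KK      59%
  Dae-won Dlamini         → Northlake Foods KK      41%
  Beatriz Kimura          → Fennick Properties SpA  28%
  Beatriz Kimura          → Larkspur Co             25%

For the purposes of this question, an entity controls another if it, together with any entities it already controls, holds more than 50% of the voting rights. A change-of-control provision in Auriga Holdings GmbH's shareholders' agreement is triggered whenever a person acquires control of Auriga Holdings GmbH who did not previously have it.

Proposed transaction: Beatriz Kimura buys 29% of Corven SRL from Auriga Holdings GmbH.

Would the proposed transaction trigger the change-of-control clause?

The purchase adds only to Beatriz's holdings (Auriga's stake shrinks), so Beatriz is the only person who could newly come to control Auriga.
Beatriz holds 63% of Auriga, so Beatriz controls Auriga.
So Beatriz already controls Auriga before the transaction.
After the purchase, Beatriz holds 29% of Corven directly, and Auriga's stake falls to 70%.
Beatriz controlled Auriga already, so this is not a new person acquiring control; every other person's position is unchanged or reduced.
No new person acquires control, so the clause is not triggered.

No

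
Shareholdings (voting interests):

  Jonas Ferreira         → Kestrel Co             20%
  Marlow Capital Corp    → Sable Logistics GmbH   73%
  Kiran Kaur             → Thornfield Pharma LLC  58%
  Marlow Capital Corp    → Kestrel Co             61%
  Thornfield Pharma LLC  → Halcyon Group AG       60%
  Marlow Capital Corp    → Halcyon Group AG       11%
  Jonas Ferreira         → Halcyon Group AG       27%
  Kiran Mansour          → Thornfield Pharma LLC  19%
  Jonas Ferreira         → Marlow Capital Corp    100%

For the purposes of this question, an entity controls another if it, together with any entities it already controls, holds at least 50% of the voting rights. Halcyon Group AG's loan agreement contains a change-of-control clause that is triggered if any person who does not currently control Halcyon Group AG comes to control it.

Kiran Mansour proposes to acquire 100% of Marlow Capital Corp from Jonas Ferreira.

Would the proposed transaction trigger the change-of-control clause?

The purchase adds only to Kiran Mansour's holdings (Jonas's stake shrinks), so Kiran Mansour is the only person who could newly come to control Halcyon.
Kiran Mansour's largest direct stake is 19% in Thornfield, which does not meet the threshold, so Kiran Mansour controls no company.
Neither Kiran Mansour nor any entity Kiran Mansour controls holds any voting interest in Halcyon.
So before the transaction, Kiran Mansour does not control Halcyon.
After the purchase, Kiran Mansour holds 100% of Marlow directly, and Jonas's stake falls to 0%.
Kiran Mansour holds 100% of Marlow, so Kiran Mansour controls Marlow.
Marlow holds 73% of Sable, so Kiran Mansour controls Sable.
Marlow holds 61% of Kestrel, so Kiran Mansour controls Kestrel.
After the transaction, Kiran Mansour's side holds 11% of Halcyon, not ≥ 50%, so Kiran Mansour still does not control Halcyon.
No new person acquires control, so the clause is not triggered.

No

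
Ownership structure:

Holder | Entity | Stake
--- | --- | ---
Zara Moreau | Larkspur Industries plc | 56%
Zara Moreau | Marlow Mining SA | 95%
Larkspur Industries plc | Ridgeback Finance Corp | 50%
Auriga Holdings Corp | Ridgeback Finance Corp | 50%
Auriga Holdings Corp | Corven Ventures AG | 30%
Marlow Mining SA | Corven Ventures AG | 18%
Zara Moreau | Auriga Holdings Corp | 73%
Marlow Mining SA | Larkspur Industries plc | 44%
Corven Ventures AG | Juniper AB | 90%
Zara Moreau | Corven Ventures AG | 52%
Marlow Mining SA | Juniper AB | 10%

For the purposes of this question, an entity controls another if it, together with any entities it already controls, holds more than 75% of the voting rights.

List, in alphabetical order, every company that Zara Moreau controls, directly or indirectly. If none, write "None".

Larkspur Industries plc, Marlow Mining SA

Zara holds 95% of Marlow, so Zara controls Marlow.
Zara and Marlow together hold 56% + 44% = 100% of Larkspur, so Zara controls Larkspur.
No other company's threshold is met.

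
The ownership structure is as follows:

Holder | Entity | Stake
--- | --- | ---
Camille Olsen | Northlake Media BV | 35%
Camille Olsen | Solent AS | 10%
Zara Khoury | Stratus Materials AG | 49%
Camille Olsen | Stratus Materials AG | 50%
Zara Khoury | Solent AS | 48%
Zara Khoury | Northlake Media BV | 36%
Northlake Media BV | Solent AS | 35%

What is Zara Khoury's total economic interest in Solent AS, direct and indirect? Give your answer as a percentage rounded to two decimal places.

60.60%

Zara reaches Solent along 2 paths.
Via Northlake: 36% × 35% = 12.6%.
Direct stake: 48% = 48%.
Total: 12.6% + 48% = 60.6%.
Rounded: 60.60%.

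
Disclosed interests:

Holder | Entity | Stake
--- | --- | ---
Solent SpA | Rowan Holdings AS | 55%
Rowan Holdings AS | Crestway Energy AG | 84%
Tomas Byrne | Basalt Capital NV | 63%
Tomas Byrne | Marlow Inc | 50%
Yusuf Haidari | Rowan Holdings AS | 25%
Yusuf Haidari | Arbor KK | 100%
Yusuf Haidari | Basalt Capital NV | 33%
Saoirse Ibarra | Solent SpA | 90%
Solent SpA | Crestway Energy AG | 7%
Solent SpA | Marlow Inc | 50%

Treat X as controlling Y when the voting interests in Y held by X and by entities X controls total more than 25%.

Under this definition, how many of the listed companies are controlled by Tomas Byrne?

2

Tomas holds 63% of Basalt, so Tomas controls Basalt.
Tomas holds 50% of Marlow, so Tomas controls Marlow.
No other company's threshold is met.
Tomas controls 2 companies.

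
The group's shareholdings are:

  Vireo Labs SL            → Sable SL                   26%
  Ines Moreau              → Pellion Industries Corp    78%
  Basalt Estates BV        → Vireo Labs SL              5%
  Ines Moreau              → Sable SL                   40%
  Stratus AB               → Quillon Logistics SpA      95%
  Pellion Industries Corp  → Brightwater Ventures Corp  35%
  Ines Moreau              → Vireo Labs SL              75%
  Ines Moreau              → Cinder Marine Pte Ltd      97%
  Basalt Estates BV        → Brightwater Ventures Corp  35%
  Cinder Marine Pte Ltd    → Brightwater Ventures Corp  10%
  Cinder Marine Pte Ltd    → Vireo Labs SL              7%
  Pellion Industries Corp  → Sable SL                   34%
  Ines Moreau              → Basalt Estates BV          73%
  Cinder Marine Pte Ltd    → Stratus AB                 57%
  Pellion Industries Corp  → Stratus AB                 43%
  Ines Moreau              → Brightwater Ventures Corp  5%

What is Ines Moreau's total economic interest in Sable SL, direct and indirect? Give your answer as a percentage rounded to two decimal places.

Ines reaches Sable along 5 paths.
Via Pellion: 78% × 34% = 26.52%.
Direct stake: 40% = 40%.
Via Cinder → Vireo: 97% × 7% × 26% = 1.7654%.
Via Vireo: 75% × 26% = 19.5%.
Via Basalt → Vireo: 73% × 5% × 26% = 0.949%.
Total: 26.52% + 40% + 1.7654% + 19.5% + 0.949% = 88.7344%.
Rounded: 88.73%.

88.73%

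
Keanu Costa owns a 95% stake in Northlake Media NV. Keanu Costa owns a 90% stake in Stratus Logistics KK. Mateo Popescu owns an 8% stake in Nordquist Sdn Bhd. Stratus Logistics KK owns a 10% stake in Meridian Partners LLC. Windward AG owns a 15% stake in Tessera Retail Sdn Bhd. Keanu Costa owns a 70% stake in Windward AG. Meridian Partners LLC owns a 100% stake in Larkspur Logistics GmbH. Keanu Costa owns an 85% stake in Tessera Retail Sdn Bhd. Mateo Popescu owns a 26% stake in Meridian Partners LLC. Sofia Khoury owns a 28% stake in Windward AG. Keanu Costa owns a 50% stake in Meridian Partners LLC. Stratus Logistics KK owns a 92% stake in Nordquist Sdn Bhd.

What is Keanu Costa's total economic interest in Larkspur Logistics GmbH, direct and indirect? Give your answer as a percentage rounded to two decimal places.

Keanu reaches Larkspur along 2 paths.
Via Stratus → Meridian: 90% × 10% × 100% = 9%.
Via Meridian: 50% × 100% = 50%.
Total: 9% + 50% = 59%.
Rounded: 59.00%.

59.00%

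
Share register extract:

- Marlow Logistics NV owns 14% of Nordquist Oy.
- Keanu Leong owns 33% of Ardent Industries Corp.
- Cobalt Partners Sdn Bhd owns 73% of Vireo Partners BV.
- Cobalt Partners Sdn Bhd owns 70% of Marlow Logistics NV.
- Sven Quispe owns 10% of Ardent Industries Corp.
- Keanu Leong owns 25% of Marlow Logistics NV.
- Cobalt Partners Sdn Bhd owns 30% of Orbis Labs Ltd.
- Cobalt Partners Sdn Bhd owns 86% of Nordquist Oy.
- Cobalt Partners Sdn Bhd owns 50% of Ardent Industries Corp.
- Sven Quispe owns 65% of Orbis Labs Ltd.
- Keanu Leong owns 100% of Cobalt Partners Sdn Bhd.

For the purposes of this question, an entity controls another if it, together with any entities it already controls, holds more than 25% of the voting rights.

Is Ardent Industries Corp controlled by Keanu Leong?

Keanu holds 100% of Cobalt, so Keanu controls Cobalt.
Cobalt and Keanu together hold 50% + 33% = 83% of Ardent, so Keanu controls Ardent.

Yes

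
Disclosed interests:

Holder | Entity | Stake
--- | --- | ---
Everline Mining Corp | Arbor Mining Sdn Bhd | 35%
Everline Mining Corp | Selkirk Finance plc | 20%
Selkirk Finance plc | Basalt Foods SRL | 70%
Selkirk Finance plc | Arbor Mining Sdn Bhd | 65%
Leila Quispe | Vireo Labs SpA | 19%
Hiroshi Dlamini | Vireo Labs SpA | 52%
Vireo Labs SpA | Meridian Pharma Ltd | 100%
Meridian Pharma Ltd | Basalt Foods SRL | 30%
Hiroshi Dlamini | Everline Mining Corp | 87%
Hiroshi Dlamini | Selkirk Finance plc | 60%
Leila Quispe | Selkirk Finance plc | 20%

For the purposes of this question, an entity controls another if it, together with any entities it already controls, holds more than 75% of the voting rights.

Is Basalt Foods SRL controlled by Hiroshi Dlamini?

No

Hiroshi holds 87% of Everline, so Hiroshi controls Everline.
Hiroshi and Everline together hold 60% + 20% = 80% of Selkirk, so Hiroshi controls Selkirk.
Selkirk and Everline together hold 65% + 35% = 100% of Arbor, so Hiroshi controls Arbor.
In Basalt, Hiroshi's side holds only 70%, not > 75%.
So Hiroshi does not control Basalt.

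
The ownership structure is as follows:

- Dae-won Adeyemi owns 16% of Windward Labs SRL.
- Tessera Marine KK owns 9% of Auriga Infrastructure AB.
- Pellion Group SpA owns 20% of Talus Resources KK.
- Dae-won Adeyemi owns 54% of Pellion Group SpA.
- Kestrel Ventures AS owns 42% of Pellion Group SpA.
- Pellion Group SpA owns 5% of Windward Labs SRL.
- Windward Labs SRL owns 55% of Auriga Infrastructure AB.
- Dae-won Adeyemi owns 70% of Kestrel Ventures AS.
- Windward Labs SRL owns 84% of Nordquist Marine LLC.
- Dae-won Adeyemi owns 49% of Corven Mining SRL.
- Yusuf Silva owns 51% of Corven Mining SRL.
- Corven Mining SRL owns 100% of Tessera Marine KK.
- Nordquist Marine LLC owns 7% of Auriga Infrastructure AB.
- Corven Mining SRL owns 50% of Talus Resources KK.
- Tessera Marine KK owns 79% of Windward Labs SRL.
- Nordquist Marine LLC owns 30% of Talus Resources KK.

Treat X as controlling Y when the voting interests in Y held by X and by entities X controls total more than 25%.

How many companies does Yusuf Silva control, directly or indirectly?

Yusuf holds 51% of Corven, so Yusuf controls Corven.
Corven holds 100% of Tessera, so Yusuf controls Tessera.
Tessera holds 79% of Windward, so Yusuf controls Windward.
Windward holds 84% of Nordquist, so Yusuf controls Nordquist.
Tessera and Windward and Nordquist together hold 9% + 55% + 7% = 71% of Auriga, so Yusuf controls Auriga.
Corven and Nordquist together hold 50% + 30% = 80% of Talus, so Yusuf controls Talus.
No other company's threshold is met.
Yusuf controls 6 companies.

6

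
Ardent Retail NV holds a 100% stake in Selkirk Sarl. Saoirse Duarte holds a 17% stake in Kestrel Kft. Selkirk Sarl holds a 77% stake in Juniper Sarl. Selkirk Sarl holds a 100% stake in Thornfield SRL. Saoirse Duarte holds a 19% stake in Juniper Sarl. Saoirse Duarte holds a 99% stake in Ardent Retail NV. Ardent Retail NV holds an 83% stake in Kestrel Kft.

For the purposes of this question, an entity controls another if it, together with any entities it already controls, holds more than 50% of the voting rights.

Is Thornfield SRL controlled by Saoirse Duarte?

Saoirse holds 99% of Ardent, so Saoirse controls Ardent.
Ardent holds 100% of Selkirk, so Saoirse controls Selkirk.
Selkirk holds 100% of Thornfield, so Saoirse controls Thornfield.

Yes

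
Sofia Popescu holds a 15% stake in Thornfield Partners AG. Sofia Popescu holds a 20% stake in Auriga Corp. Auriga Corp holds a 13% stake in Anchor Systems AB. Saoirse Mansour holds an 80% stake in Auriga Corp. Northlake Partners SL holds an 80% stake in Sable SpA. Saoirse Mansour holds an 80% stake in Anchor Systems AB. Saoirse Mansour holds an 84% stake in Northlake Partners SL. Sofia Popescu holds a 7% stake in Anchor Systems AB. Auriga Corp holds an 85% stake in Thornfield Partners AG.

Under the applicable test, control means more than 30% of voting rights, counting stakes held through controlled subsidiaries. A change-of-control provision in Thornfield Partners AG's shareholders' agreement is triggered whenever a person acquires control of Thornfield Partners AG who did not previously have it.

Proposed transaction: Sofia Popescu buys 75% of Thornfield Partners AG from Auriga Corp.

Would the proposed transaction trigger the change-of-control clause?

Yes

The purchase adds only to Sofia's holdings (Auriga's stake shrinks), so Sofia is the only person who could newly come to control Thornfield.
Sofia's largest direct stake is 20% in Auriga, which does not meet the threshold, so Sofia controls no company.
In Thornfield, Sofia's side holds only 15%, not > 30%.
So before the transaction, Sofia does not control Thornfield.
After the purchase, Sofia's direct stake in Thornfield rises to 15% + 75% = 90%, and Auriga's stake falls to 10%.
Sofia holds 90% of Thornfield, so Sofia controls Thornfield.
Sofia did not control Thornfield before and does after, so the clause is triggered.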